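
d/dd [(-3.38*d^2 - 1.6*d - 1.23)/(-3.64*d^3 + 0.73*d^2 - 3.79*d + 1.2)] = (-12.3032*d^4 - 11.648*d^3 + 0.546600000000002*d^2 - 6.3162*d - 6.5817)/(13.2496*d^6 - 5.3144*d^5 + 28.1241*d^4 - 14.2694*d^3 + 16.1161*d^2 - 9.096*d + 1.44)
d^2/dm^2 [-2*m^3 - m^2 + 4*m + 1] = -12*m - 2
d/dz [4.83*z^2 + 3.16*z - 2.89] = 9.66*z + 3.16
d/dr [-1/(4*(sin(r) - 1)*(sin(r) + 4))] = (2*sin(r) + 3)*cos(r)/(4*(sin(r) - 1)^2*(sin(r) + 4)^2)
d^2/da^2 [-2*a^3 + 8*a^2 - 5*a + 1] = 16 - 12*a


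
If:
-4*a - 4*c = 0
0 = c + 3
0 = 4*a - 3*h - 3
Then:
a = 3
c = -3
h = 3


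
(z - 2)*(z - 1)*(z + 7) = z^3 + 4*z^2 - 19*z + 14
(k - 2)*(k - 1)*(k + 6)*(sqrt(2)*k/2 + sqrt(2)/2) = sqrt(2)*k^4/2 + 2*sqrt(2)*k^3 - 13*sqrt(2)*k^2/2 - 2*sqrt(2)*k + 6*sqrt(2)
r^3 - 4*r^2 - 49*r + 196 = (r - 7)*(r - 4)*(r + 7)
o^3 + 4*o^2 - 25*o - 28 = (o - 4)*(o + 1)*(o + 7)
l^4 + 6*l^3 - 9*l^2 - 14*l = l*(l - 2)*(l + 1)*(l + 7)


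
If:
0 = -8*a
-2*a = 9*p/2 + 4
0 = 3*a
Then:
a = 0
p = -8/9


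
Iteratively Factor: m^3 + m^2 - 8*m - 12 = (m - 3)*(m^2 + 4*m + 4) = (m - 3)*(m + 2)*(m + 2)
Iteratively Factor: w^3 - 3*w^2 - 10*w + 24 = (w - 4)*(w^2 + w - 6) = (w - 4)*(w - 2)*(w + 3)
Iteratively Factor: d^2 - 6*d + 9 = (d - 3)*(d - 3)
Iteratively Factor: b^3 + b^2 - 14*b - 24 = (b - 4)*(b^2 + 5*b + 6) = (b - 4)*(b + 2)*(b + 3)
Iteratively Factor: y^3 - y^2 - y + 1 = (y - 1)*(y^2 - 1) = (y - 1)^2*(y + 1)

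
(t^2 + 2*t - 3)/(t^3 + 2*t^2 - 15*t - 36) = (t - 1)/(t^2 - t - 12)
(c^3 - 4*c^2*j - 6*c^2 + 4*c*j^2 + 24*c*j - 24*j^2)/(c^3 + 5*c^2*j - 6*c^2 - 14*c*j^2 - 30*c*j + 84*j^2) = (c - 2*j)/(c + 7*j)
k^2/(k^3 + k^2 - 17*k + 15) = k^2/(k^3 + k^2 - 17*k + 15)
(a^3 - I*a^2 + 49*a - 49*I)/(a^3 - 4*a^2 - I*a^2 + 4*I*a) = (a^2 + 49)/(a*(a - 4))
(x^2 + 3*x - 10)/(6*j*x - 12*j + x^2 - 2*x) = (x + 5)/(6*j + x)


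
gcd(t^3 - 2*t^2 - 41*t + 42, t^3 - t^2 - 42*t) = t^2 - t - 42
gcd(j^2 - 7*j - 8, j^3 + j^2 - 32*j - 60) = 1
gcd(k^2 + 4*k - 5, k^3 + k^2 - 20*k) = k + 5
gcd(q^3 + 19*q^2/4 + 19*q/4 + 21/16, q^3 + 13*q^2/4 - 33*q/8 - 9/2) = q + 3/4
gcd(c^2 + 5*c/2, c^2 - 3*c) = c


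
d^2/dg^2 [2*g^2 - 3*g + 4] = 4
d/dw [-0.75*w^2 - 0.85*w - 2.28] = -1.5*w - 0.85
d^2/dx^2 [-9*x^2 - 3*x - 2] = -18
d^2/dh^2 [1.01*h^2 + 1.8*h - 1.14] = 2.02000000000000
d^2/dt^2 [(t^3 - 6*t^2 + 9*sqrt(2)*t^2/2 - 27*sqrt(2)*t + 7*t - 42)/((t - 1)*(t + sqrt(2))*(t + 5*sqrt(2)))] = (-10*t^6 - 3*sqrt(2)*t^6 - 126*sqrt(2)*t^5 - 18*t^5 - 1686*t^4 - 72*sqrt(2)*t^4 - 5478*sqrt(2)*t^3 - 486*t^3 - 17076*t^2 - 774*sqrt(2)*t^2 - 12492*sqrt(2)*t - 1116*t - 6928 - 300*sqrt(2))/(t^9 - 3*t^8 + 18*sqrt(2)*t^8 - 54*sqrt(2)*t^7 + 249*t^7 - 739*t^6 + 846*sqrt(2)*t^6 - 2394*sqrt(2)*t^5 + 3198*t^5 - 7626*t^4 + 4176*sqrt(2)*t^4 - 6192*sqrt(2)*t^3 + 8380*t^3 - 5460*t^2 + 5400*sqrt(2)*t^2 - 1800*sqrt(2)*t + 3000*t - 1000)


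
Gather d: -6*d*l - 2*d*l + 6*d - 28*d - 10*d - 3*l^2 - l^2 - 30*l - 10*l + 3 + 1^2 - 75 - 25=d*(-8*l - 32) - 4*l^2 - 40*l - 96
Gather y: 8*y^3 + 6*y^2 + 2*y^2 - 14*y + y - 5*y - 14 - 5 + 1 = 8*y^3 + 8*y^2 - 18*y - 18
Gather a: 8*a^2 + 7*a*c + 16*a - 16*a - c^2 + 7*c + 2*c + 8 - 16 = 8*a^2 + 7*a*c - c^2 + 9*c - 8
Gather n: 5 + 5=10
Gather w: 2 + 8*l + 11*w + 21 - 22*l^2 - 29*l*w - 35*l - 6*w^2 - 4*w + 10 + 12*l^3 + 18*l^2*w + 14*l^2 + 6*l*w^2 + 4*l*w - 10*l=12*l^3 - 8*l^2 - 37*l + w^2*(6*l - 6) + w*(18*l^2 - 25*l + 7) + 33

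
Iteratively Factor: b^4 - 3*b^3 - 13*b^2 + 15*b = (b + 3)*(b^3 - 6*b^2 + 5*b) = b*(b + 3)*(b^2 - 6*b + 5) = b*(b - 1)*(b + 3)*(b - 5)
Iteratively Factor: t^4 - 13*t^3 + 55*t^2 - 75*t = (t - 5)*(t^3 - 8*t^2 + 15*t) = (t - 5)^2*(t^2 - 3*t) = (t - 5)^2*(t - 3)*(t)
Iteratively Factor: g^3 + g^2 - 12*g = (g - 3)*(g^2 + 4*g) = (g - 3)*(g + 4)*(g)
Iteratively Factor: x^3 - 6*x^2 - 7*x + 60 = (x + 3)*(x^2 - 9*x + 20) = (x - 4)*(x + 3)*(x - 5)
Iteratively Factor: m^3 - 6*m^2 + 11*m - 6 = (m - 3)*(m^2 - 3*m + 2) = (m - 3)*(m - 2)*(m - 1)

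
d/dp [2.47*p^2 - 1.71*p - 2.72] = 4.94*p - 1.71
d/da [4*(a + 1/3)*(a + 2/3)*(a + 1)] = 12*a^2 + 16*a + 44/9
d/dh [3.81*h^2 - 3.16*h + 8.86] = 7.62*h - 3.16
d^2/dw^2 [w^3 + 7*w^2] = 6*w + 14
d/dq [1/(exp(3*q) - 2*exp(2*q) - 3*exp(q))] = (-3*exp(2*q) + 4*exp(q) + 3)*exp(-q)/(-exp(2*q) + 2*exp(q) + 3)^2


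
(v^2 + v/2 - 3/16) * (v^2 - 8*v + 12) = v^4 - 15*v^3/2 + 125*v^2/16 + 15*v/2 - 9/4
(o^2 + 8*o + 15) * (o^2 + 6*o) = o^4 + 14*o^3 + 63*o^2 + 90*o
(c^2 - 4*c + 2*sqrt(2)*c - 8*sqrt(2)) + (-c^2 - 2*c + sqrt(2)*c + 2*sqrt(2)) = -6*c + 3*sqrt(2)*c - 6*sqrt(2)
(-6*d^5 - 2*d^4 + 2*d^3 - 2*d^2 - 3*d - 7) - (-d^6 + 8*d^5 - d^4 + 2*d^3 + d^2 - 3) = d^6 - 14*d^5 - d^4 - 3*d^2 - 3*d - 4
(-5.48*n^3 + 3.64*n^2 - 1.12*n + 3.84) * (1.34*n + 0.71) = -7.3432*n^4 + 0.9868*n^3 + 1.0836*n^2 + 4.3504*n + 2.7264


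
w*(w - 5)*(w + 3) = w^3 - 2*w^2 - 15*w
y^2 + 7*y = y*(y + 7)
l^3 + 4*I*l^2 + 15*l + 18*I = (l - 3*I)*(l + I)*(l + 6*I)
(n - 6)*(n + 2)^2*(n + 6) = n^4 + 4*n^3 - 32*n^2 - 144*n - 144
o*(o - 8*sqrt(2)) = o^2 - 8*sqrt(2)*o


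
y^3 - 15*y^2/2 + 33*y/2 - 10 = (y - 4)*(y - 5/2)*(y - 1)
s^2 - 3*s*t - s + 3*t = (s - 1)*(s - 3*t)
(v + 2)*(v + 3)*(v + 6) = v^3 + 11*v^2 + 36*v + 36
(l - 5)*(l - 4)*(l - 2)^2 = l^4 - 13*l^3 + 60*l^2 - 116*l + 80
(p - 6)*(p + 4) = p^2 - 2*p - 24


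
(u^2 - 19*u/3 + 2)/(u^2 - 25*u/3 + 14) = (3*u - 1)/(3*u - 7)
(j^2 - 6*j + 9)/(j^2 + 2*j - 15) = (j - 3)/(j + 5)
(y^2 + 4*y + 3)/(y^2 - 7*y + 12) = (y^2 + 4*y + 3)/(y^2 - 7*y + 12)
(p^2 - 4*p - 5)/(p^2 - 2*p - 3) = (p - 5)/(p - 3)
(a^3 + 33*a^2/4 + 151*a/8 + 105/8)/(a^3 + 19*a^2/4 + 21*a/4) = (2*a^2 + 13*a + 15)/(2*a*(a + 3))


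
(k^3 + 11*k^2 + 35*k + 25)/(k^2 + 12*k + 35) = (k^2 + 6*k + 5)/(k + 7)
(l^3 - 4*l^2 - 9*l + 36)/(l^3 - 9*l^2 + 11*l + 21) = (l^2 - l - 12)/(l^2 - 6*l - 7)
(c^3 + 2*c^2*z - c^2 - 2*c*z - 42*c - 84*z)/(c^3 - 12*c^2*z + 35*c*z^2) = (c^3 + 2*c^2*z - c^2 - 2*c*z - 42*c - 84*z)/(c*(c^2 - 12*c*z + 35*z^2))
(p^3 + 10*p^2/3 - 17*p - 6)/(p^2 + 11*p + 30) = (p^2 - 8*p/3 - 1)/(p + 5)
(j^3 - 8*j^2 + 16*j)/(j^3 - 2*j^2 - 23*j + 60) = j*(j - 4)/(j^2 + 2*j - 15)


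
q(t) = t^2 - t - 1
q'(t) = 2*t - 1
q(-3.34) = 13.50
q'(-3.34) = -7.68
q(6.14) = 30.56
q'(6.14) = 11.28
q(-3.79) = 17.15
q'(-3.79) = -8.58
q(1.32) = -0.58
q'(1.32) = 1.64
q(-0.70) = 0.19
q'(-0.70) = -2.40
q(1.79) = 0.41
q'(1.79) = 2.58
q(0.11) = -1.10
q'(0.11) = -0.78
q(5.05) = 19.45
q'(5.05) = 9.10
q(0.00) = -1.00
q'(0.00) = -1.00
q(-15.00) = 239.00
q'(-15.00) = -31.00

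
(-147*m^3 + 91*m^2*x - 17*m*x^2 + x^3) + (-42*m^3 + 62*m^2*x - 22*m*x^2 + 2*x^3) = -189*m^3 + 153*m^2*x - 39*m*x^2 + 3*x^3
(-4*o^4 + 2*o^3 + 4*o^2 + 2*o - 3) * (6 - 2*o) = 8*o^5 - 28*o^4 + 4*o^3 + 20*o^2 + 18*o - 18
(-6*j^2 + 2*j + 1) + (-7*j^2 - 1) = -13*j^2 + 2*j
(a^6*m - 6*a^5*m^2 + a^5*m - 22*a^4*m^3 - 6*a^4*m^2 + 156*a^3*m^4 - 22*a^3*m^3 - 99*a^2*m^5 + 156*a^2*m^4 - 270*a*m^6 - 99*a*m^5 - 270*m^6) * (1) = a^6*m - 6*a^5*m^2 + a^5*m - 22*a^4*m^3 - 6*a^4*m^2 + 156*a^3*m^4 - 22*a^3*m^3 - 99*a^2*m^5 + 156*a^2*m^4 - 270*a*m^6 - 99*a*m^5 - 270*m^6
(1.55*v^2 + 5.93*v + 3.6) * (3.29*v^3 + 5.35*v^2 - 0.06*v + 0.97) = 5.0995*v^5 + 27.8022*v^4 + 43.4765*v^3 + 20.4077*v^2 + 5.5361*v + 3.492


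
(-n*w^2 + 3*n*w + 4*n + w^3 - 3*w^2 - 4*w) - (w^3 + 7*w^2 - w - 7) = -n*w^2 + 3*n*w + 4*n - 10*w^2 - 3*w + 7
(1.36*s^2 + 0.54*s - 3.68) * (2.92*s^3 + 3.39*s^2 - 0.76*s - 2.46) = 3.9712*s^5 + 6.1872*s^4 - 9.9486*s^3 - 16.2312*s^2 + 1.4684*s + 9.0528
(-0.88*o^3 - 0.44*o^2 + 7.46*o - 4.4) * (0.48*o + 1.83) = -0.4224*o^4 - 1.8216*o^3 + 2.7756*o^2 + 11.5398*o - 8.052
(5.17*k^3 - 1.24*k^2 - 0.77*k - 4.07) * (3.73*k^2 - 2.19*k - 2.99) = 19.2841*k^5 - 15.9475*k^4 - 15.6148*k^3 - 9.7872*k^2 + 11.2156*k + 12.1693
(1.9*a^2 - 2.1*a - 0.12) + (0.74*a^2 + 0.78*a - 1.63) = 2.64*a^2 - 1.32*a - 1.75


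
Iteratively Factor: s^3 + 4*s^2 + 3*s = (s)*(s^2 + 4*s + 3) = s*(s + 1)*(s + 3)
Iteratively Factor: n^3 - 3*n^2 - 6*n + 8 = (n + 2)*(n^2 - 5*n + 4) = (n - 4)*(n + 2)*(n - 1)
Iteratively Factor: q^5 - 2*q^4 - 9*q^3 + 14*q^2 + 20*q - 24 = (q + 2)*(q^4 - 4*q^3 - q^2 + 16*q - 12) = (q - 3)*(q + 2)*(q^3 - q^2 - 4*q + 4) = (q - 3)*(q - 1)*(q + 2)*(q^2 - 4) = (q - 3)*(q - 1)*(q + 2)^2*(q - 2)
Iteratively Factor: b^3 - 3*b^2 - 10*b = (b)*(b^2 - 3*b - 10) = b*(b + 2)*(b - 5)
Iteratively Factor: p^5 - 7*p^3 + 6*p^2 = (p)*(p^4 - 7*p^2 + 6*p) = p*(p - 2)*(p^3 + 2*p^2 - 3*p) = p*(p - 2)*(p - 1)*(p^2 + 3*p) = p*(p - 2)*(p - 1)*(p + 3)*(p)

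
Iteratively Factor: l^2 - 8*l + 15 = (l - 3)*(l - 5)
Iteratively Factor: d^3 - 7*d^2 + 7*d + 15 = (d - 3)*(d^2 - 4*d - 5) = (d - 3)*(d + 1)*(d - 5)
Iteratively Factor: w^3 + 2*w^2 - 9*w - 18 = (w - 3)*(w^2 + 5*w + 6) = (w - 3)*(w + 3)*(w + 2)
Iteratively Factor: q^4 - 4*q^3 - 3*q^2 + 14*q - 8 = (q + 2)*(q^3 - 6*q^2 + 9*q - 4) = (q - 1)*(q + 2)*(q^2 - 5*q + 4) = (q - 4)*(q - 1)*(q + 2)*(q - 1)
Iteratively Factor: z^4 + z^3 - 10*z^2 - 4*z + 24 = (z + 2)*(z^3 - z^2 - 8*z + 12) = (z - 2)*(z + 2)*(z^2 + z - 6) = (z - 2)^2*(z + 2)*(z + 3)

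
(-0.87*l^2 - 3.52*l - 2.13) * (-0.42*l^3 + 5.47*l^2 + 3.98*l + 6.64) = 0.3654*l^5 - 3.2805*l^4 - 21.8224*l^3 - 31.4375*l^2 - 31.8502*l - 14.1432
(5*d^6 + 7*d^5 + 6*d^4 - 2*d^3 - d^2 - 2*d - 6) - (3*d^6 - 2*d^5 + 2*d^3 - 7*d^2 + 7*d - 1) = 2*d^6 + 9*d^5 + 6*d^4 - 4*d^3 + 6*d^2 - 9*d - 5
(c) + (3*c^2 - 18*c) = 3*c^2 - 17*c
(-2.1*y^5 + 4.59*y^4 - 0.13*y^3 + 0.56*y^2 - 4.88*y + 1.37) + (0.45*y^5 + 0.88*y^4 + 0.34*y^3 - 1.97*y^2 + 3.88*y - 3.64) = -1.65*y^5 + 5.47*y^4 + 0.21*y^3 - 1.41*y^2 - 1.0*y - 2.27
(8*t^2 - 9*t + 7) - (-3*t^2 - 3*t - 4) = 11*t^2 - 6*t + 11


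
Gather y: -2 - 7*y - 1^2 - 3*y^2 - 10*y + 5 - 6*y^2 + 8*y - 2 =-9*y^2 - 9*y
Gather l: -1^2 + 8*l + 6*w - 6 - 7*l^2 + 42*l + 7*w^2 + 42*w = -7*l^2 + 50*l + 7*w^2 + 48*w - 7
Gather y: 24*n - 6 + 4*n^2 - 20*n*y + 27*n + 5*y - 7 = 4*n^2 + 51*n + y*(5 - 20*n) - 13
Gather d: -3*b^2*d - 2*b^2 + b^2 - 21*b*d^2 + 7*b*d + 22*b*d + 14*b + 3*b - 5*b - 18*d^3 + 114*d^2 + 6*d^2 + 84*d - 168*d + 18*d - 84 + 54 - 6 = -b^2 + 12*b - 18*d^3 + d^2*(120 - 21*b) + d*(-3*b^2 + 29*b - 66) - 36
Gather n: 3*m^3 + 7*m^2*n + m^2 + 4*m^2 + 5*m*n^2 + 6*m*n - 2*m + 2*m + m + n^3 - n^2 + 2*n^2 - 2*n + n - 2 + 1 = 3*m^3 + 5*m^2 + m + n^3 + n^2*(5*m + 1) + n*(7*m^2 + 6*m - 1) - 1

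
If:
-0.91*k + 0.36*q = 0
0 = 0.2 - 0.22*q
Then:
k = 0.36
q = 0.91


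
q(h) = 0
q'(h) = 0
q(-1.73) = 0.00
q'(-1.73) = 0.00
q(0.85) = 0.00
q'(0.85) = 0.00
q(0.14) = 0.00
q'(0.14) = 0.00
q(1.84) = 0.00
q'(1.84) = 0.00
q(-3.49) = 0.00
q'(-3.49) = 0.00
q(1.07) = 0.00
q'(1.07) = 0.00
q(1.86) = 0.00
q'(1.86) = 0.00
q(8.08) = 0.00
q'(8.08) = 0.00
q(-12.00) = 0.00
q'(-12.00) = 0.00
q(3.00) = 0.00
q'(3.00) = 0.00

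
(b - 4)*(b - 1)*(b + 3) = b^3 - 2*b^2 - 11*b + 12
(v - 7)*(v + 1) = v^2 - 6*v - 7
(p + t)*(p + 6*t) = p^2 + 7*p*t + 6*t^2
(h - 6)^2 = h^2 - 12*h + 36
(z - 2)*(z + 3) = z^2 + z - 6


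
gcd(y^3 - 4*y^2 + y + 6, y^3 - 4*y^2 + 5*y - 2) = y - 2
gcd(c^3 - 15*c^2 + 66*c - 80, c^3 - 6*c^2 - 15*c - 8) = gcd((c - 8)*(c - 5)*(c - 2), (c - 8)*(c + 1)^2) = c - 8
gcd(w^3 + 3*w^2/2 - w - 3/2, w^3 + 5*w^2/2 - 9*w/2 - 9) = w + 3/2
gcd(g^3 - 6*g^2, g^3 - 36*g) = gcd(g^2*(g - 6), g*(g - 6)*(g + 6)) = g^2 - 6*g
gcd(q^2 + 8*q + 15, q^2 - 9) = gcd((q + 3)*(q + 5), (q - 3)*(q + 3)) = q + 3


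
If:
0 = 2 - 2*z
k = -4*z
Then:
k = -4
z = 1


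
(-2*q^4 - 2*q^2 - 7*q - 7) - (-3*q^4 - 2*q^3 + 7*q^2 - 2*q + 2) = q^4 + 2*q^3 - 9*q^2 - 5*q - 9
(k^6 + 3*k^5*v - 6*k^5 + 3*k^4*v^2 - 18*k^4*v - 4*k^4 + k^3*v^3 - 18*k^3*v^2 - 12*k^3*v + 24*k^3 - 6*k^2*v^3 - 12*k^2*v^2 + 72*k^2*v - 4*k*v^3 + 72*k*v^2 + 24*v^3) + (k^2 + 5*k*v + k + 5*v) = k^6 + 3*k^5*v - 6*k^5 + 3*k^4*v^2 - 18*k^4*v - 4*k^4 + k^3*v^3 - 18*k^3*v^2 - 12*k^3*v + 24*k^3 - 6*k^2*v^3 - 12*k^2*v^2 + 72*k^2*v + k^2 - 4*k*v^3 + 72*k*v^2 + 5*k*v + k + 24*v^3 + 5*v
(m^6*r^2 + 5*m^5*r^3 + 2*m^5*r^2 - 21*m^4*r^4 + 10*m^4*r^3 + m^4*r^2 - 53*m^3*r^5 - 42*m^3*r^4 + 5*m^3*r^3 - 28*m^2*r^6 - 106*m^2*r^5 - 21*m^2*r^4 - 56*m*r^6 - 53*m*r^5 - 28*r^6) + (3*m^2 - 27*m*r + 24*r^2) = m^6*r^2 + 5*m^5*r^3 + 2*m^5*r^2 - 21*m^4*r^4 + 10*m^4*r^3 + m^4*r^2 - 53*m^3*r^5 - 42*m^3*r^4 + 5*m^3*r^3 - 28*m^2*r^6 - 106*m^2*r^5 - 21*m^2*r^4 + 3*m^2 - 56*m*r^6 - 53*m*r^5 - 27*m*r - 28*r^6 + 24*r^2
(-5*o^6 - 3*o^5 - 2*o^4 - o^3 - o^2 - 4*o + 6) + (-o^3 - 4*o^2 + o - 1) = -5*o^6 - 3*o^5 - 2*o^4 - 2*o^3 - 5*o^2 - 3*o + 5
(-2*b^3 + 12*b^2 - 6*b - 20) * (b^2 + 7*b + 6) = -2*b^5 - 2*b^4 + 66*b^3 + 10*b^2 - 176*b - 120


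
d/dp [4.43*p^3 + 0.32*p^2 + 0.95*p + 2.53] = 13.29*p^2 + 0.64*p + 0.95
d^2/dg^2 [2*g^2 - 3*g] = 4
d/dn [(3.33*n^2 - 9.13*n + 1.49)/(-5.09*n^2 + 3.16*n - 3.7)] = (-35.9489*n^2 - 9.4738*n + 29.0726)/(25.9081*n^4 - 32.1688*n^3 + 47.6516*n^2 - 23.384*n + 13.69)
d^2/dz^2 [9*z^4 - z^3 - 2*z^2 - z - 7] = 108*z^2 - 6*z - 4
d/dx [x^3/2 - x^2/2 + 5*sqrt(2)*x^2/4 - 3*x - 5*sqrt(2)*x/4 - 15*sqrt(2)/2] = 3*x^2/2 - x + 5*sqrt(2)*x/2 - 3 - 5*sqrt(2)/4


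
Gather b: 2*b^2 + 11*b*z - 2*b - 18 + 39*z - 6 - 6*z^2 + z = 2*b^2 + b*(11*z - 2) - 6*z^2 + 40*z - 24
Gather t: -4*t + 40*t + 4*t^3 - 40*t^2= 4*t^3 - 40*t^2 + 36*t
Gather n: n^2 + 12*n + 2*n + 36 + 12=n^2 + 14*n + 48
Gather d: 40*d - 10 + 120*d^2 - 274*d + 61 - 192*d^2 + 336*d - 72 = -72*d^2 + 102*d - 21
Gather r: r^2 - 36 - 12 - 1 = r^2 - 49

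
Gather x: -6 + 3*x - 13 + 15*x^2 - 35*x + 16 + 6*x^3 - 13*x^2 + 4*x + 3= 6*x^3 + 2*x^2 - 28*x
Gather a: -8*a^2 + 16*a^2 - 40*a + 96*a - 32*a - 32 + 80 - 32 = 8*a^2 + 24*a + 16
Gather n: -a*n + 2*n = n*(2 - a)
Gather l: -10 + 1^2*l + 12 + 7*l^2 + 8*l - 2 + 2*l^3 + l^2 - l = 2*l^3 + 8*l^2 + 8*l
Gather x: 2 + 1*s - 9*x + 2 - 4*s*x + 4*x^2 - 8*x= s + 4*x^2 + x*(-4*s - 17) + 4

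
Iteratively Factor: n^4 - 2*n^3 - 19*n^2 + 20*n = (n - 1)*(n^3 - n^2 - 20*n) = (n - 1)*(n + 4)*(n^2 - 5*n) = n*(n - 1)*(n + 4)*(n - 5)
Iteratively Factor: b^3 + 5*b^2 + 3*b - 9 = (b - 1)*(b^2 + 6*b + 9) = (b - 1)*(b + 3)*(b + 3)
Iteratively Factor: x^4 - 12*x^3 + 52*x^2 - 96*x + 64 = (x - 4)*(x^3 - 8*x^2 + 20*x - 16) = (x - 4)*(x - 2)*(x^2 - 6*x + 8) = (x - 4)^2*(x - 2)*(x - 2)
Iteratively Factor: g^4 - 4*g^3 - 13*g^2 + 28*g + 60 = (g + 2)*(g^3 - 6*g^2 - g + 30) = (g - 5)*(g + 2)*(g^2 - g - 6) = (g - 5)*(g - 3)*(g + 2)*(g + 2)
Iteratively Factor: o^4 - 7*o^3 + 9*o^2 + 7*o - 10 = (o - 5)*(o^3 - 2*o^2 - o + 2) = (o - 5)*(o - 1)*(o^2 - o - 2) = (o - 5)*(o - 1)*(o + 1)*(o - 2)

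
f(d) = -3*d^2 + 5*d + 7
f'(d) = 5 - 6*d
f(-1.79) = -11.56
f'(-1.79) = 15.74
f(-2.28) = -20.00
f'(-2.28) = 18.68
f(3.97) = -20.43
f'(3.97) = -18.82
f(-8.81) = -269.90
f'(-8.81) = 57.86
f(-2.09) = -16.55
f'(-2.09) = 17.54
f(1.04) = 8.96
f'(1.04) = -1.24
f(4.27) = -26.35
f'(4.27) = -20.62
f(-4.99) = -92.65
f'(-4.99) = 34.94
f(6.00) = -71.00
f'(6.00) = -31.00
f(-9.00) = -281.00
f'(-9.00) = 59.00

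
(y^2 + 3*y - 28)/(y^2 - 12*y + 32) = (y + 7)/(y - 8)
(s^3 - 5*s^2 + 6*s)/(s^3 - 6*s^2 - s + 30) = s*(s - 2)/(s^2 - 3*s - 10)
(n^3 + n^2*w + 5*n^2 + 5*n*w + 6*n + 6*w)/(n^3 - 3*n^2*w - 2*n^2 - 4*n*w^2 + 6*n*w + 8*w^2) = (-n^2 - 5*n - 6)/(-n^2 + 4*n*w + 2*n - 8*w)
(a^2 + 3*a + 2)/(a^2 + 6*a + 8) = (a + 1)/(a + 4)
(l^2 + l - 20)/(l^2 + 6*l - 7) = (l^2 + l - 20)/(l^2 + 6*l - 7)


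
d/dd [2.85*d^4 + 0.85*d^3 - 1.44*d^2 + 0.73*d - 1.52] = 11.4*d^3 + 2.55*d^2 - 2.88*d + 0.73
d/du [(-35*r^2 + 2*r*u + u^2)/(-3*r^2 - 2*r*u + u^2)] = 4*r*(-19*r^2 + 16*r*u - u^2)/(9*r^4 + 12*r^3*u - 2*r^2*u^2 - 4*r*u^3 + u^4)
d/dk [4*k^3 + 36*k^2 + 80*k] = 12*k^2 + 72*k + 80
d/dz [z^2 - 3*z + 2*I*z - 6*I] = 2*z - 3 + 2*I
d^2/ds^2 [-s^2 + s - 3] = -2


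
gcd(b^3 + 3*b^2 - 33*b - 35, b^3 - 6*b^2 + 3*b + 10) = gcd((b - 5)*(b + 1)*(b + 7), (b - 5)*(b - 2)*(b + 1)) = b^2 - 4*b - 5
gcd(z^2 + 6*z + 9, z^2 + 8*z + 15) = z + 3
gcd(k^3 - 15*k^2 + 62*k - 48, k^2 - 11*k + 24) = k - 8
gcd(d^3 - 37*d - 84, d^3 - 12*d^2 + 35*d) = d - 7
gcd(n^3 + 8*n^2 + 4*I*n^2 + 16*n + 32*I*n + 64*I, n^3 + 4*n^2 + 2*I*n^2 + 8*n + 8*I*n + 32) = n^2 + n*(4 + 4*I) + 16*I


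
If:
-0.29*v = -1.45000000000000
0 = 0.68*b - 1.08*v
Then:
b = 7.94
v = 5.00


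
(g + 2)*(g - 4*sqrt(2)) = g^2 - 4*sqrt(2)*g + 2*g - 8*sqrt(2)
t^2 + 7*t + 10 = (t + 2)*(t + 5)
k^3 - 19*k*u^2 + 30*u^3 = (k - 3*u)*(k - 2*u)*(k + 5*u)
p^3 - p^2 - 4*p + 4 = (p - 2)*(p - 1)*(p + 2)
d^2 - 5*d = d*(d - 5)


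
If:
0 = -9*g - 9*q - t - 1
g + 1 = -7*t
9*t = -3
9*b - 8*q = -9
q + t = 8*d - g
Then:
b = -547/243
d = -11/216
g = 4/3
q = -38/27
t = -1/3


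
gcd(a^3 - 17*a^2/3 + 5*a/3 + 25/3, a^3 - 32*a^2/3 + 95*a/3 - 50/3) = a - 5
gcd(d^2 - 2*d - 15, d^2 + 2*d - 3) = d + 3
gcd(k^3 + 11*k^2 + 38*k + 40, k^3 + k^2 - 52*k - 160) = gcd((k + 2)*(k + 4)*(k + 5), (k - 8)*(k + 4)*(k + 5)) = k^2 + 9*k + 20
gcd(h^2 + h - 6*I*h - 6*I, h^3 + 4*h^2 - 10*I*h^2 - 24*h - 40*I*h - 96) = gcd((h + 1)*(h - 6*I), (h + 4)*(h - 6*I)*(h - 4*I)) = h - 6*I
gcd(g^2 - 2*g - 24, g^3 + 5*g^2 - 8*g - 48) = g + 4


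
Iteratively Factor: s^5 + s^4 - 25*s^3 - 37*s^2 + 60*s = (s)*(s^4 + s^3 - 25*s^2 - 37*s + 60) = s*(s - 1)*(s^3 + 2*s^2 - 23*s - 60) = s*(s - 5)*(s - 1)*(s^2 + 7*s + 12) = s*(s - 5)*(s - 1)*(s + 3)*(s + 4)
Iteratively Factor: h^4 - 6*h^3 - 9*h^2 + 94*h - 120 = (h + 4)*(h^3 - 10*h^2 + 31*h - 30) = (h - 2)*(h + 4)*(h^2 - 8*h + 15) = (h - 3)*(h - 2)*(h + 4)*(h - 5)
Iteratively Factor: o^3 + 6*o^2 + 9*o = (o + 3)*(o^2 + 3*o) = o*(o + 3)*(o + 3)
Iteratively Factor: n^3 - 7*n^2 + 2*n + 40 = (n - 4)*(n^2 - 3*n - 10) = (n - 5)*(n - 4)*(n + 2)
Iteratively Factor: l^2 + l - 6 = (l - 2)*(l + 3)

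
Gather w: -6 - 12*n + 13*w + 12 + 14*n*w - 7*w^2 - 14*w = -12*n - 7*w^2 + w*(14*n - 1) + 6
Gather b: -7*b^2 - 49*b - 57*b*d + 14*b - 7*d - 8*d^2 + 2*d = -7*b^2 + b*(-57*d - 35) - 8*d^2 - 5*d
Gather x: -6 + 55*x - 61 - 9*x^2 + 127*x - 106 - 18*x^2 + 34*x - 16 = -27*x^2 + 216*x - 189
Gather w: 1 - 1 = 0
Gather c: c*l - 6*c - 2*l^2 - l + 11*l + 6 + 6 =c*(l - 6) - 2*l^2 + 10*l + 12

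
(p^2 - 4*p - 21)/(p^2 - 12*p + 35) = (p + 3)/(p - 5)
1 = 1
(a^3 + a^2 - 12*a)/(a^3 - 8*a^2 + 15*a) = (a + 4)/(a - 5)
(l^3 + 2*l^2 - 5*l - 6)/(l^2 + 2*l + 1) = (l^2 + l - 6)/(l + 1)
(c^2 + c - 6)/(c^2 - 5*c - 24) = (c - 2)/(c - 8)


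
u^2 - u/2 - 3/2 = (u - 3/2)*(u + 1)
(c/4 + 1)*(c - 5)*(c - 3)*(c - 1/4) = c^4/4 - 17*c^3/16 - 4*c^2 + 257*c/16 - 15/4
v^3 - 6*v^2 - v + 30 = (v - 5)*(v - 3)*(v + 2)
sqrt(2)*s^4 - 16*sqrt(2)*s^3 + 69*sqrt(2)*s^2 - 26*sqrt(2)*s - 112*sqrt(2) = (s - 8)*(s - 7)*(s - 2)*(sqrt(2)*s + sqrt(2))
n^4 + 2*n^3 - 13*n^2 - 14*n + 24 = (n - 3)*(n - 1)*(n + 2)*(n + 4)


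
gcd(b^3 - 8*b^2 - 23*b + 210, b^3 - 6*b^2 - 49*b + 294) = b^2 - 13*b + 42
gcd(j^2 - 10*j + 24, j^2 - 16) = j - 4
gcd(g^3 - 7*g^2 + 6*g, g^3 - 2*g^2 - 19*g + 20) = g - 1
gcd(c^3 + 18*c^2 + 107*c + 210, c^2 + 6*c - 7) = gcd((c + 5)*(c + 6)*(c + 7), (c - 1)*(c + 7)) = c + 7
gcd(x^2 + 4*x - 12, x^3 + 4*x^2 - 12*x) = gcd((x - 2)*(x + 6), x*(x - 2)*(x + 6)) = x^2 + 4*x - 12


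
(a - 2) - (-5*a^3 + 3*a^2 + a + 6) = 5*a^3 - 3*a^2 - 8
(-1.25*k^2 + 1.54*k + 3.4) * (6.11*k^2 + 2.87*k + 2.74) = -7.6375*k^4 + 5.8219*k^3 + 21.7688*k^2 + 13.9776*k + 9.316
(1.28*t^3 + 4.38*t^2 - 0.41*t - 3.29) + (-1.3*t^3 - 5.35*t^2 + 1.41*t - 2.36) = -0.02*t^3 - 0.97*t^2 + 1.0*t - 5.65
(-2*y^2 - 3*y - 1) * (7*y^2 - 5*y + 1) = -14*y^4 - 11*y^3 + 6*y^2 + 2*y - 1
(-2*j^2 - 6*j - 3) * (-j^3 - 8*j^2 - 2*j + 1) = 2*j^5 + 22*j^4 + 55*j^3 + 34*j^2 - 3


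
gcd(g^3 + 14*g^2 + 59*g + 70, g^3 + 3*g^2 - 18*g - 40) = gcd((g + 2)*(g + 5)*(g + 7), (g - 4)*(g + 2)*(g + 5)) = g^2 + 7*g + 10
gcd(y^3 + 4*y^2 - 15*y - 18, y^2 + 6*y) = y + 6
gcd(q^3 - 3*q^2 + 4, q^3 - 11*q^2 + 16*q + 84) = 1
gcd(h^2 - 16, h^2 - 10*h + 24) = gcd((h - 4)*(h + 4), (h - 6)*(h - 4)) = h - 4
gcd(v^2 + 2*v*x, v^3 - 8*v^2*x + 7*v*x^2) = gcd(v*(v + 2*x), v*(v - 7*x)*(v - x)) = v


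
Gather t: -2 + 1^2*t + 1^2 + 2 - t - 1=0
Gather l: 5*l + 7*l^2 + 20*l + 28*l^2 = 35*l^2 + 25*l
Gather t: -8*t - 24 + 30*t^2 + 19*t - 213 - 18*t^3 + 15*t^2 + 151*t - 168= -18*t^3 + 45*t^2 + 162*t - 405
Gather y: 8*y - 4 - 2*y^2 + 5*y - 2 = -2*y^2 + 13*y - 6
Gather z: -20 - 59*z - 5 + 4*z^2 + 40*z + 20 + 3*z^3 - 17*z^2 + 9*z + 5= 3*z^3 - 13*z^2 - 10*z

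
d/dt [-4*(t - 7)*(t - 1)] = 32 - 8*t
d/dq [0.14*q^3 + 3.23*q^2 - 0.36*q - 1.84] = 0.42*q^2 + 6.46*q - 0.36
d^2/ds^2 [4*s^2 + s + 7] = 8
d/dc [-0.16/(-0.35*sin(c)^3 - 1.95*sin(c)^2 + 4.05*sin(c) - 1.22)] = (-0.168*sin(c)^2 - 0.624*sin(c) + 0.648)*cos(c)/(0.35*sin(c)^3 + 1.95*sin(c)^2 - 4.05*sin(c) + 1.22)^2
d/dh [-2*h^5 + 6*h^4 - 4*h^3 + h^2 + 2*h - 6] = -10*h^4 + 24*h^3 - 12*h^2 + 2*h + 2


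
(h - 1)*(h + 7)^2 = h^3 + 13*h^2 + 35*h - 49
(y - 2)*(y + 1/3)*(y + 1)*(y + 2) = y^4 + 4*y^3/3 - 11*y^2/3 - 16*y/3 - 4/3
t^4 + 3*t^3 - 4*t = t*(t - 1)*(t + 2)^2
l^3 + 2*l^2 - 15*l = l*(l - 3)*(l + 5)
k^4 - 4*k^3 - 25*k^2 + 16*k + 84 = (k - 7)*(k - 2)*(k + 2)*(k + 3)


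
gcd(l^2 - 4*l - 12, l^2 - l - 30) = l - 6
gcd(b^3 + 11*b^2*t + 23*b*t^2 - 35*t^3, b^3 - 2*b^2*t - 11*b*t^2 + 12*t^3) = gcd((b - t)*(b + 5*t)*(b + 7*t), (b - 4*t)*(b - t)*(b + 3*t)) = -b + t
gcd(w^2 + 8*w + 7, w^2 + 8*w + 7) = w^2 + 8*w + 7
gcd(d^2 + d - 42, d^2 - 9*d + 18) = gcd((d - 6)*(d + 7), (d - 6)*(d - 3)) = d - 6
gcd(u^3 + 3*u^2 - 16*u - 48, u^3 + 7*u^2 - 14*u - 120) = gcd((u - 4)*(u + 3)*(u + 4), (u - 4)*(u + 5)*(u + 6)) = u - 4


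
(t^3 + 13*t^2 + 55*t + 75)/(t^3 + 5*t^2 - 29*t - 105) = (t^2 + 10*t + 25)/(t^2 + 2*t - 35)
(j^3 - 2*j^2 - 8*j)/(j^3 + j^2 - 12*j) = (j^2 - 2*j - 8)/(j^2 + j - 12)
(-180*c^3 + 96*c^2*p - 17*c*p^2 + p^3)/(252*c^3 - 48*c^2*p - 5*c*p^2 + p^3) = (-5*c + p)/(7*c + p)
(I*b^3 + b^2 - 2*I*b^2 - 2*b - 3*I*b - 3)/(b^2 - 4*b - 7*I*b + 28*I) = (I*b^3 + b^2*(1 - 2*I) - b*(2 + 3*I) - 3)/(b^2 - b*(4 + 7*I) + 28*I)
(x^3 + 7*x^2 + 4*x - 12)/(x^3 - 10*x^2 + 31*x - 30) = (x^3 + 7*x^2 + 4*x - 12)/(x^3 - 10*x^2 + 31*x - 30)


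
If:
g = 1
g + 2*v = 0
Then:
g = 1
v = -1/2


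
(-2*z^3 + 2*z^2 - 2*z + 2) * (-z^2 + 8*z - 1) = 2*z^5 - 18*z^4 + 20*z^3 - 20*z^2 + 18*z - 2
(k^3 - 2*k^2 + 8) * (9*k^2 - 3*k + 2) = 9*k^5 - 21*k^4 + 8*k^3 + 68*k^2 - 24*k + 16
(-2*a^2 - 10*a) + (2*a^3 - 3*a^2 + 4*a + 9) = 2*a^3 - 5*a^2 - 6*a + 9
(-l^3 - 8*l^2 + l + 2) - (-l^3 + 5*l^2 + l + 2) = -13*l^2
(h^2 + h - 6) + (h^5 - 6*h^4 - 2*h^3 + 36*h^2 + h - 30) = h^5 - 6*h^4 - 2*h^3 + 37*h^2 + 2*h - 36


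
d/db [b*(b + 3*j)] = 2*b + 3*j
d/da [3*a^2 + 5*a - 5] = 6*a + 5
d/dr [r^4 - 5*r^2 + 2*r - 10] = 4*r^3 - 10*r + 2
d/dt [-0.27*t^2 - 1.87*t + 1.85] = -0.54*t - 1.87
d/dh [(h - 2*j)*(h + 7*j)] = 2*h + 5*j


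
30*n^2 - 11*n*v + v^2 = (-6*n + v)*(-5*n + v)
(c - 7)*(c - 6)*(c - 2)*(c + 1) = c^4 - 14*c^3 + 53*c^2 - 16*c - 84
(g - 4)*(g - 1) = g^2 - 5*g + 4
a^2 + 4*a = a*(a + 4)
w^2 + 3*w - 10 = (w - 2)*(w + 5)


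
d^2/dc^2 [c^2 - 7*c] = 2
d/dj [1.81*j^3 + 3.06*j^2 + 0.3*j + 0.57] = 5.43*j^2 + 6.12*j + 0.3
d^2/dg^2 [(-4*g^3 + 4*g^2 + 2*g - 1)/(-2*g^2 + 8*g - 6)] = (34*g^3 - 105*g^2 + 114*g - 47)/(g^6 - 12*g^5 + 57*g^4 - 136*g^3 + 171*g^2 - 108*g + 27)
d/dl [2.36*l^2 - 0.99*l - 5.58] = 4.72*l - 0.99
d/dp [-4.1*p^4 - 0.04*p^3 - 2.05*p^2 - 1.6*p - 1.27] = -16.4*p^3 - 0.12*p^2 - 4.1*p - 1.6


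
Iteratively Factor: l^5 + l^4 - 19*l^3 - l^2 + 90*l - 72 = (l + 3)*(l^4 - 2*l^3 - 13*l^2 + 38*l - 24) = (l - 3)*(l + 3)*(l^3 + l^2 - 10*l + 8) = (l - 3)*(l - 2)*(l + 3)*(l^2 + 3*l - 4) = (l - 3)*(l - 2)*(l - 1)*(l + 3)*(l + 4)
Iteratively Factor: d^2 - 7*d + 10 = (d - 2)*(d - 5)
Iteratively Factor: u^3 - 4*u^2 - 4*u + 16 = (u - 4)*(u^2 - 4) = (u - 4)*(u - 2)*(u + 2)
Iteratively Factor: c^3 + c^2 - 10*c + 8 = (c - 2)*(c^2 + 3*c - 4) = (c - 2)*(c - 1)*(c + 4)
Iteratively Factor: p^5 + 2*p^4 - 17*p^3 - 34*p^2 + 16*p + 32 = (p + 2)*(p^4 - 17*p^2 + 16) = (p - 1)*(p + 2)*(p^3 + p^2 - 16*p - 16) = (p - 4)*(p - 1)*(p + 2)*(p^2 + 5*p + 4) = (p - 4)*(p - 1)*(p + 2)*(p + 4)*(p + 1)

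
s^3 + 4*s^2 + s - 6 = (s - 1)*(s + 2)*(s + 3)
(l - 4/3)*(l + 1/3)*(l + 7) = l^3 + 6*l^2 - 67*l/9 - 28/9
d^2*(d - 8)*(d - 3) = d^4 - 11*d^3 + 24*d^2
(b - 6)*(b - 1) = b^2 - 7*b + 6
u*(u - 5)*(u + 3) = u^3 - 2*u^2 - 15*u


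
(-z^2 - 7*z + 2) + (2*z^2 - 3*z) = z^2 - 10*z + 2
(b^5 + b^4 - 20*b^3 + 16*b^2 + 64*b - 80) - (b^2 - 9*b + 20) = b^5 + b^4 - 20*b^3 + 15*b^2 + 73*b - 100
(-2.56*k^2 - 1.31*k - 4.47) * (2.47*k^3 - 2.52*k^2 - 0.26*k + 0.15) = -6.3232*k^5 + 3.2155*k^4 - 7.0741*k^3 + 11.221*k^2 + 0.9657*k - 0.6705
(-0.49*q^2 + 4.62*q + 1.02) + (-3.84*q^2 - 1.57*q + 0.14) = -4.33*q^2 + 3.05*q + 1.16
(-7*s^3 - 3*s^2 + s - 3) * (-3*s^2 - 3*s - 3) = 21*s^5 + 30*s^4 + 27*s^3 + 15*s^2 + 6*s + 9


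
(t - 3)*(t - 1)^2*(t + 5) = t^4 - 18*t^2 + 32*t - 15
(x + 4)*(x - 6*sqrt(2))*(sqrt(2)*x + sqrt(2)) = sqrt(2)*x^3 - 12*x^2 + 5*sqrt(2)*x^2 - 60*x + 4*sqrt(2)*x - 48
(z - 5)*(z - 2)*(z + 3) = z^3 - 4*z^2 - 11*z + 30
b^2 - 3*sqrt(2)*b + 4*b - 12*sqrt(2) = (b + 4)*(b - 3*sqrt(2))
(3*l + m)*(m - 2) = 3*l*m - 6*l + m^2 - 2*m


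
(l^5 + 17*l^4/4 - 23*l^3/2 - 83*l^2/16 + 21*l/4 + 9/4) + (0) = l^5 + 17*l^4/4 - 23*l^3/2 - 83*l^2/16 + 21*l/4 + 9/4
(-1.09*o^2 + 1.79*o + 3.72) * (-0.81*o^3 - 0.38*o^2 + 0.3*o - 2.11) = 0.8829*o^5 - 1.0357*o^4 - 4.0204*o^3 + 1.4233*o^2 - 2.6609*o - 7.8492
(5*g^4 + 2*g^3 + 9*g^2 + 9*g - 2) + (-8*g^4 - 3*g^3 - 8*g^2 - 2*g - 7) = -3*g^4 - g^3 + g^2 + 7*g - 9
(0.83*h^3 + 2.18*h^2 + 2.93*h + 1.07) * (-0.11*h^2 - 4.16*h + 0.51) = -0.0913*h^5 - 3.6926*h^4 - 8.9678*h^3 - 11.1947*h^2 - 2.9569*h + 0.5457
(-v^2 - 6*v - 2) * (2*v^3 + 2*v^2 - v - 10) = -2*v^5 - 14*v^4 - 15*v^3 + 12*v^2 + 62*v + 20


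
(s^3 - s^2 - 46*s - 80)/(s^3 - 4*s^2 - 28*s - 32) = (s + 5)/(s + 2)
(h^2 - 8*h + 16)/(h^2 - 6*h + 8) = (h - 4)/(h - 2)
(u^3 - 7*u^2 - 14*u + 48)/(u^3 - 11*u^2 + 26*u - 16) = (u + 3)/(u - 1)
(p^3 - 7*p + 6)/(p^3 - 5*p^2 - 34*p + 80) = (p^2 + 2*p - 3)/(p^2 - 3*p - 40)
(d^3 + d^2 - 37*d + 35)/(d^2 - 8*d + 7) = (d^2 + 2*d - 35)/(d - 7)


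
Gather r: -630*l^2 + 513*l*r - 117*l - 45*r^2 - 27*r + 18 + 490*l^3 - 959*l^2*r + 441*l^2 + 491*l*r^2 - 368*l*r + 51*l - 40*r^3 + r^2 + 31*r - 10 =490*l^3 - 189*l^2 - 66*l - 40*r^3 + r^2*(491*l - 44) + r*(-959*l^2 + 145*l + 4) + 8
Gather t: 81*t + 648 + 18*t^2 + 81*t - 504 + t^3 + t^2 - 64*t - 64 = t^3 + 19*t^2 + 98*t + 80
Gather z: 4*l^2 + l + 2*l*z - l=4*l^2 + 2*l*z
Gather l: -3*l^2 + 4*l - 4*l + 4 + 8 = 12 - 3*l^2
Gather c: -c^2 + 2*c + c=-c^2 + 3*c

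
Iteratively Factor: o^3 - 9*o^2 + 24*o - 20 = (o - 2)*(o^2 - 7*o + 10) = (o - 2)^2*(o - 5)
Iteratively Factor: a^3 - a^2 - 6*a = (a + 2)*(a^2 - 3*a) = (a - 3)*(a + 2)*(a)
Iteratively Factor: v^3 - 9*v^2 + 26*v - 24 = (v - 2)*(v^2 - 7*v + 12) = (v - 3)*(v - 2)*(v - 4)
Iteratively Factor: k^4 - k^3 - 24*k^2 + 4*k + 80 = (k - 5)*(k^3 + 4*k^2 - 4*k - 16) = (k - 5)*(k + 2)*(k^2 + 2*k - 8) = (k - 5)*(k + 2)*(k + 4)*(k - 2)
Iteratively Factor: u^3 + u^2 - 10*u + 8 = (u - 2)*(u^2 + 3*u - 4) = (u - 2)*(u + 4)*(u - 1)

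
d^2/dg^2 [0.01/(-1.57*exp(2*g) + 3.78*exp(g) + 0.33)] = ((0.0628*exp(g) - 0.0378)*(-1.57*exp(2*g) + 3.78*exp(g) + 0.33) + 0.01*(3.14*exp(g) - 3.78)*(6.28*exp(g) - 7.56)*exp(g))*exp(g)/(-1.57*exp(2*g) + 3.78*exp(g) + 0.33)^3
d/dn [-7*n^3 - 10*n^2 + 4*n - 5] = -21*n^2 - 20*n + 4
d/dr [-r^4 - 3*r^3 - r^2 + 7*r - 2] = -4*r^3 - 9*r^2 - 2*r + 7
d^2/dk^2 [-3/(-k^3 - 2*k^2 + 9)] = 6*(k^2*(3*k + 4)^2 - (3*k + 2)*(k^3 + 2*k^2 - 9))/(k^3 + 2*k^2 - 9)^3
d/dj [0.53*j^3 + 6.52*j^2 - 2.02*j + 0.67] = 1.59*j^2 + 13.04*j - 2.02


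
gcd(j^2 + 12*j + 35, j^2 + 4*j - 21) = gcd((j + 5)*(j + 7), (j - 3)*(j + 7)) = j + 7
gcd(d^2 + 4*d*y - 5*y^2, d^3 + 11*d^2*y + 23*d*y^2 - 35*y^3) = -d^2 - 4*d*y + 5*y^2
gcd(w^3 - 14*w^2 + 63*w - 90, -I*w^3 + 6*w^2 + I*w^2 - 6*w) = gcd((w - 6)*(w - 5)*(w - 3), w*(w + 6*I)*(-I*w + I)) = 1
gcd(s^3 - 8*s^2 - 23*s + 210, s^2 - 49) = s - 7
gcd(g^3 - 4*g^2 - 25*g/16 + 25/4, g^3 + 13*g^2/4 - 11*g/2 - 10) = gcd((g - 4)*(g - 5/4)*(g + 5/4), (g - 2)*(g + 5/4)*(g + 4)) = g + 5/4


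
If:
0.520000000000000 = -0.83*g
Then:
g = -0.63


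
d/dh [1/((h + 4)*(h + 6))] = 2*(-h - 5)/(h^4 + 20*h^3 + 148*h^2 + 480*h + 576)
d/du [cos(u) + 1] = -sin(u)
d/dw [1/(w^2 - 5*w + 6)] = (5 - 2*w)/(w^2 - 5*w + 6)^2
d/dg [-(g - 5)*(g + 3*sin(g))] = -g - (g - 5)*(3*cos(g) + 1) - 3*sin(g)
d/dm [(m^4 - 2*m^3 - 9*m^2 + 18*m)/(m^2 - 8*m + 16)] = 2*(m^4 - 9*m^3 + 12*m^2 + 27*m - 36)/(m^3 - 12*m^2 + 48*m - 64)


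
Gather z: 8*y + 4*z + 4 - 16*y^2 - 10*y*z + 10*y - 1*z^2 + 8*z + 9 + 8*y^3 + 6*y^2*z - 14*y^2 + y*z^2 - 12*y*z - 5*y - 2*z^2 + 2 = 8*y^3 - 30*y^2 + 13*y + z^2*(y - 3) + z*(6*y^2 - 22*y + 12) + 15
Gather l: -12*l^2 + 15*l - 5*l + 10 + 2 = -12*l^2 + 10*l + 12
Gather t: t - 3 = t - 3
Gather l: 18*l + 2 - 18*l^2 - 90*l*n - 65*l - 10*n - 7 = -18*l^2 + l*(-90*n - 47) - 10*n - 5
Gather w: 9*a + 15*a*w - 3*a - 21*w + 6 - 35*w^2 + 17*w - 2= 6*a - 35*w^2 + w*(15*a - 4) + 4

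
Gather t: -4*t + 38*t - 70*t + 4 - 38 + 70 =36 - 36*t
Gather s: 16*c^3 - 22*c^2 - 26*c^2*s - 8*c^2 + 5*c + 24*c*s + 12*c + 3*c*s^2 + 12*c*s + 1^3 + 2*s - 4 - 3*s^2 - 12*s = 16*c^3 - 30*c^2 + 17*c + s^2*(3*c - 3) + s*(-26*c^2 + 36*c - 10) - 3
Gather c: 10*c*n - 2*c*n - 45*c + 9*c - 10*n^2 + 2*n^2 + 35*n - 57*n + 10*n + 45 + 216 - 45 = c*(8*n - 36) - 8*n^2 - 12*n + 216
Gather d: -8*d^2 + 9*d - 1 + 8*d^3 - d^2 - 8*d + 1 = 8*d^3 - 9*d^2 + d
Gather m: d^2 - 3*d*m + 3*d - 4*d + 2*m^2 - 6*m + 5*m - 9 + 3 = d^2 - d + 2*m^2 + m*(-3*d - 1) - 6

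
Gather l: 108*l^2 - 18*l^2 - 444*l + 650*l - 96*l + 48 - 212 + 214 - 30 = 90*l^2 + 110*l + 20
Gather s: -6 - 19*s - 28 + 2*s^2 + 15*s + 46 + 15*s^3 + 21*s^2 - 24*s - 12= 15*s^3 + 23*s^2 - 28*s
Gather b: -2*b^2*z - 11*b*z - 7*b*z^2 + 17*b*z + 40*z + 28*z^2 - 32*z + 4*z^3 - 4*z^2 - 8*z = -2*b^2*z + b*(-7*z^2 + 6*z) + 4*z^3 + 24*z^2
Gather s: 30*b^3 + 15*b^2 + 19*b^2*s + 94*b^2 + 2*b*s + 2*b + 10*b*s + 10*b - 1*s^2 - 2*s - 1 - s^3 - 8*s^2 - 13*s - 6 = 30*b^3 + 109*b^2 + 12*b - s^3 - 9*s^2 + s*(19*b^2 + 12*b - 15) - 7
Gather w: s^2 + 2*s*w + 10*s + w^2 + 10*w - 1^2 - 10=s^2 + 10*s + w^2 + w*(2*s + 10) - 11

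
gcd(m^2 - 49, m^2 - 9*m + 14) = m - 7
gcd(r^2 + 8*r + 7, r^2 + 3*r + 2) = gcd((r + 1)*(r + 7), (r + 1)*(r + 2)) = r + 1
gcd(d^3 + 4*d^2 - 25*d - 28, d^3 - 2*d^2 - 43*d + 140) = d^2 + 3*d - 28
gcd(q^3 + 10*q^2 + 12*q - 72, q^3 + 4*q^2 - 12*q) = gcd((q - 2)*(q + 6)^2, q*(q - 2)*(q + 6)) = q^2 + 4*q - 12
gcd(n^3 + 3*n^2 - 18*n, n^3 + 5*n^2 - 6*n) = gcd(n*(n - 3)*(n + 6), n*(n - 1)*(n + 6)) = n^2 + 6*n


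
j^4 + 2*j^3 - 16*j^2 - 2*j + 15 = (j - 3)*(j - 1)*(j + 1)*(j + 5)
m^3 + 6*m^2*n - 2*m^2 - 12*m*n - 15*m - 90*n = (m - 5)*(m + 3)*(m + 6*n)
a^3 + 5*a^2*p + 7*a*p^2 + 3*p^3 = (a + p)^2*(a + 3*p)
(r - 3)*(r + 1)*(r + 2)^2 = r^4 + 2*r^3 - 7*r^2 - 20*r - 12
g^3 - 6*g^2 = g^2*(g - 6)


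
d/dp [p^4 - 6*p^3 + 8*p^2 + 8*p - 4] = 4*p^3 - 18*p^2 + 16*p + 8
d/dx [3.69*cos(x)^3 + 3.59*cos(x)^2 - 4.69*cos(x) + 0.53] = (-11.07*cos(x)^2 - 7.18*cos(x) + 4.69)*sin(x)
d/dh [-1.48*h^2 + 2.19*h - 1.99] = 2.19 - 2.96*h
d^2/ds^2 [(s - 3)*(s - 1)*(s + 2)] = 6*s - 4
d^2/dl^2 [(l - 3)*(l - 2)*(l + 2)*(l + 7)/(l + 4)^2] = 2*(l^4 + 16*l^3 + 96*l^2 + 376*l - 20)/(l^4 + 16*l^3 + 96*l^2 + 256*l + 256)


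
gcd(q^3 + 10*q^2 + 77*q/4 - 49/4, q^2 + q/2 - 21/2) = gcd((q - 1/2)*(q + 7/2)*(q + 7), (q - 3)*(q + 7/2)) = q + 7/2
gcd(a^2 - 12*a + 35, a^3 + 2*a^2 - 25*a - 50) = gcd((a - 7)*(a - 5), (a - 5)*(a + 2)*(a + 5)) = a - 5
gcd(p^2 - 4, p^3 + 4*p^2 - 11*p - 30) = p + 2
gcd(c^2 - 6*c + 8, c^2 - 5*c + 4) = c - 4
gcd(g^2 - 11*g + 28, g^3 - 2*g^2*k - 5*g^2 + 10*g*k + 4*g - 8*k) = g - 4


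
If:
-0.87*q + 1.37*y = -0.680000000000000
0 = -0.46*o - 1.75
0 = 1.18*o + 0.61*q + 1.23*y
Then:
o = -3.80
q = 3.67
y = 1.83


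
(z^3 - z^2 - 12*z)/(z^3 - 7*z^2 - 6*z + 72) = z/(z - 6)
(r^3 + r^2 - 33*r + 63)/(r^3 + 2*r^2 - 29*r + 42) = (r - 3)/(r - 2)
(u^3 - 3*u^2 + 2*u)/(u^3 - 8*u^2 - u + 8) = u*(u - 2)/(u^2 - 7*u - 8)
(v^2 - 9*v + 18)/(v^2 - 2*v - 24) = (v - 3)/(v + 4)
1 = 1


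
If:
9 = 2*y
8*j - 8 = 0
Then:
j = 1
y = 9/2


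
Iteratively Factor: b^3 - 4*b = (b - 2)*(b^2 + 2*b) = b*(b - 2)*(b + 2)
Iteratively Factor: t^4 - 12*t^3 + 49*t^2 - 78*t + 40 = (t - 1)*(t^3 - 11*t^2 + 38*t - 40) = (t - 5)*(t - 1)*(t^2 - 6*t + 8) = (t - 5)*(t - 4)*(t - 1)*(t - 2)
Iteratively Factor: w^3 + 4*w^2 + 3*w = (w)*(w^2 + 4*w + 3) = w*(w + 1)*(w + 3)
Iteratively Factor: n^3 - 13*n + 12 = (n - 3)*(n^2 + 3*n - 4) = (n - 3)*(n + 4)*(n - 1)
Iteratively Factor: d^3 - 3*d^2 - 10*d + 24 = (d - 4)*(d^2 + d - 6) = (d - 4)*(d + 3)*(d - 2)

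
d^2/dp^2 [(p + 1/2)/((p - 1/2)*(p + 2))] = 2*(8*p^3 + 12*p^2 + 42*p + 25)/(8*p^6 + 36*p^5 + 30*p^4 - 45*p^3 - 30*p^2 + 36*p - 8)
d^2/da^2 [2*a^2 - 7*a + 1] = 4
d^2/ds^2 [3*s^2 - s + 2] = 6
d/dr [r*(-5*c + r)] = -5*c + 2*r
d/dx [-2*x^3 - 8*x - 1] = -6*x^2 - 8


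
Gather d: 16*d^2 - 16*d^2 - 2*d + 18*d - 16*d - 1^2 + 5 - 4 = 0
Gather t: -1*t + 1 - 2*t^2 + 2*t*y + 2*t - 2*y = -2*t^2 + t*(2*y + 1) - 2*y + 1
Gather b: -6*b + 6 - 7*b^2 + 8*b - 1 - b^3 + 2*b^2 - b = -b^3 - 5*b^2 + b + 5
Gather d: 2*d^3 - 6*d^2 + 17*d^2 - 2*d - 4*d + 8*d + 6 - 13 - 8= 2*d^3 + 11*d^2 + 2*d - 15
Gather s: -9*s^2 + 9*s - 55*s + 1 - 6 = -9*s^2 - 46*s - 5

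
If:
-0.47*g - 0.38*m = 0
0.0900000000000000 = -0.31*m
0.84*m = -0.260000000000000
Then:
No Solution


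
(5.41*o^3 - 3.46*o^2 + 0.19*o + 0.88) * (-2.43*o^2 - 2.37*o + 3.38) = -13.1463*o^5 - 4.4139*o^4 + 26.0243*o^3 - 14.2835*o^2 - 1.4434*o + 2.9744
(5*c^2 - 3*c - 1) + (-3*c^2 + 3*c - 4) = 2*c^2 - 5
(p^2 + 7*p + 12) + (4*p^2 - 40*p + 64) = 5*p^2 - 33*p + 76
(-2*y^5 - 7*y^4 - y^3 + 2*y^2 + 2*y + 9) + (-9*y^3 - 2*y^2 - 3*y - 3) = -2*y^5 - 7*y^4 - 10*y^3 - y + 6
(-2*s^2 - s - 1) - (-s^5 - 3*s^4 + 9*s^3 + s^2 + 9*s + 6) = s^5 + 3*s^4 - 9*s^3 - 3*s^2 - 10*s - 7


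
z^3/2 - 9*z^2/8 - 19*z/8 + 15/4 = (z/2 + 1)*(z - 3)*(z - 5/4)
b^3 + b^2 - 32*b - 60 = (b - 6)*(b + 2)*(b + 5)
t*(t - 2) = t^2 - 2*t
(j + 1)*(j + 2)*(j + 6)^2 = j^4 + 15*j^3 + 74*j^2 + 132*j + 72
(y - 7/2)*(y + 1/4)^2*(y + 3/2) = y^4 - 3*y^3/2 - 99*y^2/16 - 11*y/4 - 21/64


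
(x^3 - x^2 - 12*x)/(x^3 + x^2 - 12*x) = (x^2 - x - 12)/(x^2 + x - 12)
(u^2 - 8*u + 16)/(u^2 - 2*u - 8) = (u - 4)/(u + 2)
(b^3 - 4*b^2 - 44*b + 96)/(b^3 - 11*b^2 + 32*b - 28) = (b^2 - 2*b - 48)/(b^2 - 9*b + 14)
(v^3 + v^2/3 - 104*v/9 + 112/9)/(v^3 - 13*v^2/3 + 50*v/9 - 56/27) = 3*(v + 4)/(3*v - 2)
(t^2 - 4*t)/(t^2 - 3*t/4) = 4*(t - 4)/(4*t - 3)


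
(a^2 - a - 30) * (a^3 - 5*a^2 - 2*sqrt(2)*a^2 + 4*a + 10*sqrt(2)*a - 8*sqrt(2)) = a^5 - 6*a^4 - 2*sqrt(2)*a^4 - 21*a^3 + 12*sqrt(2)*a^3 + 42*sqrt(2)*a^2 + 146*a^2 - 292*sqrt(2)*a - 120*a + 240*sqrt(2)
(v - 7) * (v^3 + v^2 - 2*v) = v^4 - 6*v^3 - 9*v^2 + 14*v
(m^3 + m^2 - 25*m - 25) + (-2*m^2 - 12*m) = m^3 - m^2 - 37*m - 25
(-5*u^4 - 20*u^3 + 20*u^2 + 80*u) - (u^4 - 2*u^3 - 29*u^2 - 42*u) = -6*u^4 - 18*u^3 + 49*u^2 + 122*u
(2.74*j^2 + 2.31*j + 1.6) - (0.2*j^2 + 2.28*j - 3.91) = 2.54*j^2 + 0.0300000000000002*j + 5.51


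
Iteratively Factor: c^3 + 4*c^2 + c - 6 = (c + 2)*(c^2 + 2*c - 3) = (c + 2)*(c + 3)*(c - 1)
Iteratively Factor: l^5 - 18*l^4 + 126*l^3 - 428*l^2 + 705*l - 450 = (l - 3)*(l^4 - 15*l^3 + 81*l^2 - 185*l + 150) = (l - 5)*(l - 3)*(l^3 - 10*l^2 + 31*l - 30) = (l - 5)*(l - 3)*(l - 2)*(l^2 - 8*l + 15) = (l - 5)^2*(l - 3)*(l - 2)*(l - 3)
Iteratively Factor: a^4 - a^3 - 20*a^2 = (a - 5)*(a^3 + 4*a^2) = a*(a - 5)*(a^2 + 4*a) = a^2*(a - 5)*(a + 4)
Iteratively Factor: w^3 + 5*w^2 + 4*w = (w + 4)*(w^2 + w) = (w + 1)*(w + 4)*(w)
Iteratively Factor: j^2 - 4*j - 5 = (j + 1)*(j - 5)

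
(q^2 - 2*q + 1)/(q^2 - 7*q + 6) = (q - 1)/(q - 6)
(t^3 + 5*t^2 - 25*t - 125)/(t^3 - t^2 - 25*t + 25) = (t + 5)/(t - 1)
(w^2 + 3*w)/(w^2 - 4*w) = (w + 3)/(w - 4)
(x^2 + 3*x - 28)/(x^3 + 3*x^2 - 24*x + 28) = (x - 4)/(x^2 - 4*x + 4)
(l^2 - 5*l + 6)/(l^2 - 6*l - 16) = (-l^2 + 5*l - 6)/(-l^2 + 6*l + 16)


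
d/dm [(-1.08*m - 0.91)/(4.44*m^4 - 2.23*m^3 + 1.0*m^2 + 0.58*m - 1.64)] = (14.3856*m^4 + 11.3448*m^3 - 5.0079*m^2 + 1.82*m + 2.299)/(19.7136*m^8 - 19.8024*m^7 + 13.8529*m^6 + 0.6904*m^5 - 16.15*m^4 + 8.4744*m^3 - 2.9436*m^2 - 1.9024*m + 2.6896)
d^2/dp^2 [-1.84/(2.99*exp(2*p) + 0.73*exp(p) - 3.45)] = (-1.84*(5.98*exp(p) + 0.73)*(11.96*exp(p) + 1.46)*exp(p) + (22.0064*exp(p) + 1.3432)*(2.99*exp(2*p) + 0.73*exp(p) - 3.45))*exp(p)/(2.99*exp(2*p) + 0.73*exp(p) - 3.45)^3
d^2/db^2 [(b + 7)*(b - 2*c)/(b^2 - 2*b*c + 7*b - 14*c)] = 0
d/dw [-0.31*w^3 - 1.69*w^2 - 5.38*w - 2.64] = -0.93*w^2 - 3.38*w - 5.38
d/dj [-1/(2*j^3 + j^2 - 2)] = 2*j*(3*j + 1)/(2*j^3 + j^2 - 2)^2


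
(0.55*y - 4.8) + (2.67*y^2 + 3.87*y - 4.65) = 2.67*y^2 + 4.42*y - 9.45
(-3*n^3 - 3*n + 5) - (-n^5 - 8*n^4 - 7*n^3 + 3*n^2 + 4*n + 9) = n^5 + 8*n^4 + 4*n^3 - 3*n^2 - 7*n - 4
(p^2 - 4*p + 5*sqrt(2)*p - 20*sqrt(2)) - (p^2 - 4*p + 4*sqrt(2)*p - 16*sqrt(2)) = sqrt(2)*p - 4*sqrt(2)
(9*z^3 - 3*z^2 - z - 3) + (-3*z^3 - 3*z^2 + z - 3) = 6*z^3 - 6*z^2 - 6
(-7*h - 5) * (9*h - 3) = -63*h^2 - 24*h + 15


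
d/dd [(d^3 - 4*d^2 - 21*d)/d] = 2*d - 4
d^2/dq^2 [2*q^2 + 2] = 4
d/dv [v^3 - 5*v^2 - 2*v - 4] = 3*v^2 - 10*v - 2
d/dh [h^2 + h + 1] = 2*h + 1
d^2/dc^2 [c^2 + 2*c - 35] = 2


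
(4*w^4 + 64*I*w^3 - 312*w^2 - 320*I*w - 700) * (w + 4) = 4*w^5 + 16*w^4 + 64*I*w^4 - 312*w^3 + 256*I*w^3 - 1248*w^2 - 320*I*w^2 - 700*w - 1280*I*w - 2800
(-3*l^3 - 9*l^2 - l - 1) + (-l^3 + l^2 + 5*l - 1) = -4*l^3 - 8*l^2 + 4*l - 2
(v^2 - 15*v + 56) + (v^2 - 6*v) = 2*v^2 - 21*v + 56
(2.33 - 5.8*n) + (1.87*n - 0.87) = 1.46 - 3.93*n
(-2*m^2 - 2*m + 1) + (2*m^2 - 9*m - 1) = -11*m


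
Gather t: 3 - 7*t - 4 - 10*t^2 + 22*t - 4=-10*t^2 + 15*t - 5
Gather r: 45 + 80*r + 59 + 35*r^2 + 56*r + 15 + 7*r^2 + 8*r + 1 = 42*r^2 + 144*r + 120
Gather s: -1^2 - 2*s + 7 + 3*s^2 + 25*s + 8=3*s^2 + 23*s + 14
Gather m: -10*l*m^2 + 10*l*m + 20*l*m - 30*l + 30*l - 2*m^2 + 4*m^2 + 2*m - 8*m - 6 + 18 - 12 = m^2*(2 - 10*l) + m*(30*l - 6)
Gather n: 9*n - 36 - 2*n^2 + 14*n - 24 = -2*n^2 + 23*n - 60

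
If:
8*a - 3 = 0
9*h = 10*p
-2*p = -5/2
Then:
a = 3/8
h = 25/18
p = 5/4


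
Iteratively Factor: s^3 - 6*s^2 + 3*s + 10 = (s - 5)*(s^2 - s - 2) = (s - 5)*(s - 2)*(s + 1)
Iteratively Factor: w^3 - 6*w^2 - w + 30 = (w - 5)*(w^2 - w - 6) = (w - 5)*(w - 3)*(w + 2)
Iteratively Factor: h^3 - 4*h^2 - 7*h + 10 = (h + 2)*(h^2 - 6*h + 5) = (h - 1)*(h + 2)*(h - 5)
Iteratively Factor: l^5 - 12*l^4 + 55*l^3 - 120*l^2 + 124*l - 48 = (l - 2)*(l^4 - 10*l^3 + 35*l^2 - 50*l + 24) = (l - 2)^2*(l^3 - 8*l^2 + 19*l - 12) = (l - 4)*(l - 2)^2*(l^2 - 4*l + 3) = (l - 4)*(l - 3)*(l - 2)^2*(l - 1)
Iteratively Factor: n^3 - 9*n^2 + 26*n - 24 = (n - 3)*(n^2 - 6*n + 8) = (n - 4)*(n - 3)*(n - 2)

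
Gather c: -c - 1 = -c - 1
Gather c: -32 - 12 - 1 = -45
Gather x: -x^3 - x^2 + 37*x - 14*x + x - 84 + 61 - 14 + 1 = -x^3 - x^2 + 24*x - 36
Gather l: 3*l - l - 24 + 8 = 2*l - 16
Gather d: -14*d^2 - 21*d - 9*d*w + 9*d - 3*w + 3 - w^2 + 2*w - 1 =-14*d^2 + d*(-9*w - 12) - w^2 - w + 2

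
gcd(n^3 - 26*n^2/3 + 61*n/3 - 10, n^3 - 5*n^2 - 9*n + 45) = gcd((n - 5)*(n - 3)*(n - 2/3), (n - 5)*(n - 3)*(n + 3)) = n^2 - 8*n + 15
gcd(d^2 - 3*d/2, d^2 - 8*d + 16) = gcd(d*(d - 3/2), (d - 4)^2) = 1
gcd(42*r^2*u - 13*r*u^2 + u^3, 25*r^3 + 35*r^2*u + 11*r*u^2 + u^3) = 1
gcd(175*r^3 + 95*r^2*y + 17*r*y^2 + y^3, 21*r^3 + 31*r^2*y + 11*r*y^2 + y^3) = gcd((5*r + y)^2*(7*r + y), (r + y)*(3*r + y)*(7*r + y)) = 7*r + y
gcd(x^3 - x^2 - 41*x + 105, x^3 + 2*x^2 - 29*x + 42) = x^2 + 4*x - 21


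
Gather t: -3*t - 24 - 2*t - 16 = -5*t - 40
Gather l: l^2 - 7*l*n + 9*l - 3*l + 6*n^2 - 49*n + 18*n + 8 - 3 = l^2 + l*(6 - 7*n) + 6*n^2 - 31*n + 5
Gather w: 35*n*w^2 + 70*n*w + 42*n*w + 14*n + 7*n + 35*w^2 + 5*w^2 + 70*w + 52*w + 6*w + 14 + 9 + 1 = 21*n + w^2*(35*n + 40) + w*(112*n + 128) + 24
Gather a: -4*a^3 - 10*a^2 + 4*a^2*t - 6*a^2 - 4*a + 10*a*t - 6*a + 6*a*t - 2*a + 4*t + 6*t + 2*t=-4*a^3 + a^2*(4*t - 16) + a*(16*t - 12) + 12*t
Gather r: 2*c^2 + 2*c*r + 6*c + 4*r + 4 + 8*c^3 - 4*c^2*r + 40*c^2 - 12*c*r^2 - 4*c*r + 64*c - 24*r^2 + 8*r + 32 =8*c^3 + 42*c^2 + 70*c + r^2*(-12*c - 24) + r*(-4*c^2 - 2*c + 12) + 36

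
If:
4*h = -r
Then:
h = -r/4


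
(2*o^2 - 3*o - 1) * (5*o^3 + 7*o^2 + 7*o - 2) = 10*o^5 - o^4 - 12*o^3 - 32*o^2 - o + 2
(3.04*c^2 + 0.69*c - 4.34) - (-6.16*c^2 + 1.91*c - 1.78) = 9.2*c^2 - 1.22*c - 2.56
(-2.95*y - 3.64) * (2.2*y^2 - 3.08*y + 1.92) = -6.49*y^3 + 1.078*y^2 + 5.5472*y - 6.9888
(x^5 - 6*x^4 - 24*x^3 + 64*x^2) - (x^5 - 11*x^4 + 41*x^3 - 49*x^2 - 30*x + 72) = 5*x^4 - 65*x^3 + 113*x^2 + 30*x - 72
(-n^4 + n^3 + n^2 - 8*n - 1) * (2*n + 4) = -2*n^5 - 2*n^4 + 6*n^3 - 12*n^2 - 34*n - 4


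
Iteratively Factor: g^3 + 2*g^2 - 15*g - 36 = (g + 3)*(g^2 - g - 12) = (g - 4)*(g + 3)*(g + 3)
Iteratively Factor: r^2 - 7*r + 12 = (r - 4)*(r - 3)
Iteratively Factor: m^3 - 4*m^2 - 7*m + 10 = (m + 2)*(m^2 - 6*m + 5) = (m - 1)*(m + 2)*(m - 5)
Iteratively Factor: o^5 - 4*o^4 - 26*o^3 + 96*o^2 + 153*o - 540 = (o + 3)*(o^4 - 7*o^3 - 5*o^2 + 111*o - 180) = (o - 3)*(o + 3)*(o^3 - 4*o^2 - 17*o + 60) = (o - 3)*(o + 3)*(o + 4)*(o^2 - 8*o + 15) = (o - 3)^2*(o + 3)*(o + 4)*(o - 5)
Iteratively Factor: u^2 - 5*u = (u - 5)*(u)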